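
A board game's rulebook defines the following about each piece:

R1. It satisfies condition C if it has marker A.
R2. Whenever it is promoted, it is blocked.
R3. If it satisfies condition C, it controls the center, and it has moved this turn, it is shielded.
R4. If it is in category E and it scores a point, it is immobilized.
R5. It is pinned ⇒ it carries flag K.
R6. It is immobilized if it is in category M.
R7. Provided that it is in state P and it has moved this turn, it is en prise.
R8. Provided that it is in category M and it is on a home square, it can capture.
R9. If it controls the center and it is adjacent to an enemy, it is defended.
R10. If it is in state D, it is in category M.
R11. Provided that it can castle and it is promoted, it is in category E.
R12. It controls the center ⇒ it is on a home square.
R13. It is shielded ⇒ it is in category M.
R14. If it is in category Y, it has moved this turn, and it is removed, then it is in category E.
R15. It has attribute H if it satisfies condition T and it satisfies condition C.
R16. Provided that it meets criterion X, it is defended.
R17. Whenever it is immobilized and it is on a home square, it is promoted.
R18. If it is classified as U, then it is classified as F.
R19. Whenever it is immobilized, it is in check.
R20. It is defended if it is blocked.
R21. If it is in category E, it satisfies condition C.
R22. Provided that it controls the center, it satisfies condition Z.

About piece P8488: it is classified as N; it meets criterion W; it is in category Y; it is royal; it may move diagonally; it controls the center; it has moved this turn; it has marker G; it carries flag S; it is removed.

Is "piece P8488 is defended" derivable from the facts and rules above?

By R12 (it controls the center): it is on a home square.
By R14 (it is in category Y, it has moved this turn, it is removed): it is in category E.
By R21 (it is in category E): it satisfies condition C.
By R3 (it satisfies condition C, it controls the center, it has moved this turn): it is shielded.
By R13 (it is shielded): it is in category M.
By R6 (it is in category M): it is immobilized.
By R17 (it is immobilized, it is on a home square): it is promoted.
By R2 (it is promoted): it is blocked.
By R20 (it is blocked): it is defended.

Yes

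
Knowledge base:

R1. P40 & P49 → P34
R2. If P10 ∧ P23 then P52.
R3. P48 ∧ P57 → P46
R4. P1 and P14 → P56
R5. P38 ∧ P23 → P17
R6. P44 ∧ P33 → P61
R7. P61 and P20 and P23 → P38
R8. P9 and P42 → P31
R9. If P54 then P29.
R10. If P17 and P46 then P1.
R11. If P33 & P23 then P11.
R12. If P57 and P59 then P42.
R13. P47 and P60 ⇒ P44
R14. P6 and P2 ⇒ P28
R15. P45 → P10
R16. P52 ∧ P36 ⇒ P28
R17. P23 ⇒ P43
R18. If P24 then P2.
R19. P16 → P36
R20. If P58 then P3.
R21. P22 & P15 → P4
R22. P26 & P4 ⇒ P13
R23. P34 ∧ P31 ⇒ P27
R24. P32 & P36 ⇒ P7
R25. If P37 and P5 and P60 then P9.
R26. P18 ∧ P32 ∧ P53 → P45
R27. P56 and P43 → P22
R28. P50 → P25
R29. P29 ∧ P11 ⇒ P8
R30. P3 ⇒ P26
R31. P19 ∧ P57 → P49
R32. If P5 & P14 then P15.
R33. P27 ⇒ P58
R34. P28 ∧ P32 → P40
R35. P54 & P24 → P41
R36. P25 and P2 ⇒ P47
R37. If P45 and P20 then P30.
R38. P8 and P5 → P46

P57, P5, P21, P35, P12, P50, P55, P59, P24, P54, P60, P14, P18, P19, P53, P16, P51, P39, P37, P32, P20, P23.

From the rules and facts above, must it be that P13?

No

Forward chaining from the given facts derives: P29, P42, P43, P2, P36, P7, P9, P45, P25, P49, P15, P41, P47, P30, P31, P44, P10, P52, P28, P40, P34, P27, P58, P3, P26.
The only rule concluding P13 is R22, which needs P4; that is never established.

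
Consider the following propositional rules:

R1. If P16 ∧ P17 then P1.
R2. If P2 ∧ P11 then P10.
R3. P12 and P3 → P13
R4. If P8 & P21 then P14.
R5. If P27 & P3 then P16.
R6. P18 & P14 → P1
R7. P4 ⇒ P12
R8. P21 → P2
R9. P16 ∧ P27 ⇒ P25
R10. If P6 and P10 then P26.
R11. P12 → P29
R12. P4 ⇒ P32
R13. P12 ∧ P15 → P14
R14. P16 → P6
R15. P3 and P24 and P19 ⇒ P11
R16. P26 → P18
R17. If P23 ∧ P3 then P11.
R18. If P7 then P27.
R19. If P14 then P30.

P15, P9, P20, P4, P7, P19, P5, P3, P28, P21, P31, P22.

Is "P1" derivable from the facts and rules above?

Forward chaining from the given facts derives: P12, P2, P29, P32, P14, P27, P30, P13, P16, P25, P6.
Rules concluding P1: R1 needs P17; R6 needs P18 — none of these are established.

No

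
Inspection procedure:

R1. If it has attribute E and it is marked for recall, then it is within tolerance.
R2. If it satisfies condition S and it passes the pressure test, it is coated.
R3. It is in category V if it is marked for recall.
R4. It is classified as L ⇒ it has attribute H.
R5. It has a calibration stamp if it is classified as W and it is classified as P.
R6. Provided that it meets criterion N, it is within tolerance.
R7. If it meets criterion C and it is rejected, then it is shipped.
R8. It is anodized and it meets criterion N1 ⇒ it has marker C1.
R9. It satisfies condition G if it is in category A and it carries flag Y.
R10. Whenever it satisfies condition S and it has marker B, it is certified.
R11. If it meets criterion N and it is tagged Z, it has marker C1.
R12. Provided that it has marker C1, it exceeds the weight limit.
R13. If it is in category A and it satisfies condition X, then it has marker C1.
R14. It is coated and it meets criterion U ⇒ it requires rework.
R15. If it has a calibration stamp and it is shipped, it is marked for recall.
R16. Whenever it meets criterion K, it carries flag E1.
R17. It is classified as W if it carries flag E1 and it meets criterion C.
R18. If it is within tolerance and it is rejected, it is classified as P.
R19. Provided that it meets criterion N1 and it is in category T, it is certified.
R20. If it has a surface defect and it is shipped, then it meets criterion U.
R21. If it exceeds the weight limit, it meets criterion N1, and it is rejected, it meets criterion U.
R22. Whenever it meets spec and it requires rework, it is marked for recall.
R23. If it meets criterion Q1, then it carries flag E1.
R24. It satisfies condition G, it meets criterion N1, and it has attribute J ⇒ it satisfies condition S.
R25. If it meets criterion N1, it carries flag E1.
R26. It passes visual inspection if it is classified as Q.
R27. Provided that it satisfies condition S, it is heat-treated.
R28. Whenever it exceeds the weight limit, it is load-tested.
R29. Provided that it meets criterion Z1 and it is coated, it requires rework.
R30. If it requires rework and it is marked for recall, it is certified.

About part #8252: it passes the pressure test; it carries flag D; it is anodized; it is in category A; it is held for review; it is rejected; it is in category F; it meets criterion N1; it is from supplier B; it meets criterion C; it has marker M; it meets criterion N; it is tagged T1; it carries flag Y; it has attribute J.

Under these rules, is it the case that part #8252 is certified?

Yes

By R6 (it meets criterion N): it is within tolerance.
By R7 (it meets criterion C, it is rejected): it is shipped.
By R8 (it is anodized, it meets criterion N1): it has marker C1.
By R9 (it is in category A, it carries flag Y): it satisfies condition G.
By R12 (it has marker C1): it exceeds the weight limit.
By R18 (it is within tolerance, it is rejected): it is classified as P.
By R21 (it exceeds the weight limit, it meets criterion N1, it is rejected): it meets criterion U.
By R24 (it satisfies condition G, it meets criterion N1, it has attribute J): it satisfies condition S.
By R25 (it meets criterion N1): it carries flag E1.
By R2 (it satisfies condition S, it passes the pressure test): it is coated.
By R14 (it is coated, it meets criterion U): it requires rework.
By R17 (it carries flag E1, it meets criterion C): it is classified as W.
By R5 (it is classified as W, it is classified as P): it has a calibration stamp.
By R15 (it has a calibration stamp, it is shipped): it is marked for recall.
By R30 (it requires rework, it is marked for recall): it is certified.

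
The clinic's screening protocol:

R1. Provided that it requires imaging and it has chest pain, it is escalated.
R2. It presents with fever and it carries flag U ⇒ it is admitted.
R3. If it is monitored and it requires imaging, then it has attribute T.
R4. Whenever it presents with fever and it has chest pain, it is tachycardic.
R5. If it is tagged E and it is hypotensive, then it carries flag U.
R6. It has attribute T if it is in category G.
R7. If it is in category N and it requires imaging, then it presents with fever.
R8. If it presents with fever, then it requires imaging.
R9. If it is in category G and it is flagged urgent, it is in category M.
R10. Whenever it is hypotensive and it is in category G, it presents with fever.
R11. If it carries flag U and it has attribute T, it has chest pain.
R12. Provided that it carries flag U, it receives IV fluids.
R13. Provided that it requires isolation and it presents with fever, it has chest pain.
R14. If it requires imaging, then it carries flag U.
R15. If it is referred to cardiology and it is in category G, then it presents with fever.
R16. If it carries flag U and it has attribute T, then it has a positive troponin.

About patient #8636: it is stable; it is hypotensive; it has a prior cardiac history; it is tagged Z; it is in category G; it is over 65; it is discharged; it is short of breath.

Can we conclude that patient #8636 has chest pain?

By R6 (it is in category G): it has attribute T.
By R10 (it is hypotensive, it is in category G): it presents with fever.
By R8 (it presents with fever): it requires imaging.
By R14 (it requires imaging): it carries flag U.
By R11 (it carries flag U, it has attribute T): it has chest pain.

Yes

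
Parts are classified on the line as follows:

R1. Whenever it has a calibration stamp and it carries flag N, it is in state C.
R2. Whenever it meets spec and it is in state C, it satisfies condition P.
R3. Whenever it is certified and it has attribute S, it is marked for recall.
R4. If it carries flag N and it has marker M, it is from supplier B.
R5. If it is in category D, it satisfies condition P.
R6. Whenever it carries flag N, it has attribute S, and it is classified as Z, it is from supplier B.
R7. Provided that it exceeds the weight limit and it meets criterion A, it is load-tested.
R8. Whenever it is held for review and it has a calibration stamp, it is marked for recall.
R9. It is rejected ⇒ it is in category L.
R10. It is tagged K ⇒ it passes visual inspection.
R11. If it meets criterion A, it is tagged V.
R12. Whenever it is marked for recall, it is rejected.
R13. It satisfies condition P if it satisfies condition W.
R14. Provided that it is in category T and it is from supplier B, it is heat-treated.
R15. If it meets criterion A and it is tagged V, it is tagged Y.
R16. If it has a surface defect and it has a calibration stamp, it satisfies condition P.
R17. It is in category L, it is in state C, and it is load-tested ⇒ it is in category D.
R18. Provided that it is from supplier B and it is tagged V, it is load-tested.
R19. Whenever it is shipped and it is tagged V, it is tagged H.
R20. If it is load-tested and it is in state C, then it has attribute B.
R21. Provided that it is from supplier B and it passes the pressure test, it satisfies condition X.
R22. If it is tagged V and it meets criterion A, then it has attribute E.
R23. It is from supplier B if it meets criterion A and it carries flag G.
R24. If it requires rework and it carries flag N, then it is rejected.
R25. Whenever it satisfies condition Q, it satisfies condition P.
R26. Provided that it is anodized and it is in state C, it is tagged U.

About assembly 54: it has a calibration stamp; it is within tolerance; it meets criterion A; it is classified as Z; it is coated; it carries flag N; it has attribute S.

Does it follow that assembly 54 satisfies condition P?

Forward chaining from the given facts derives: is in state C, is from supplier B, is tagged V, is tagged Y, is load-tested, has attribute B, has attribute E.
Rules concluding "it satisfies condition P": R2 needs "it meets spec"; R5 needs "it is in category D"; R13 needs "it satisfies condition W"; R16 needs "it has a surface defect"; R25 needs "it satisfies condition Q" — none of these are established.

No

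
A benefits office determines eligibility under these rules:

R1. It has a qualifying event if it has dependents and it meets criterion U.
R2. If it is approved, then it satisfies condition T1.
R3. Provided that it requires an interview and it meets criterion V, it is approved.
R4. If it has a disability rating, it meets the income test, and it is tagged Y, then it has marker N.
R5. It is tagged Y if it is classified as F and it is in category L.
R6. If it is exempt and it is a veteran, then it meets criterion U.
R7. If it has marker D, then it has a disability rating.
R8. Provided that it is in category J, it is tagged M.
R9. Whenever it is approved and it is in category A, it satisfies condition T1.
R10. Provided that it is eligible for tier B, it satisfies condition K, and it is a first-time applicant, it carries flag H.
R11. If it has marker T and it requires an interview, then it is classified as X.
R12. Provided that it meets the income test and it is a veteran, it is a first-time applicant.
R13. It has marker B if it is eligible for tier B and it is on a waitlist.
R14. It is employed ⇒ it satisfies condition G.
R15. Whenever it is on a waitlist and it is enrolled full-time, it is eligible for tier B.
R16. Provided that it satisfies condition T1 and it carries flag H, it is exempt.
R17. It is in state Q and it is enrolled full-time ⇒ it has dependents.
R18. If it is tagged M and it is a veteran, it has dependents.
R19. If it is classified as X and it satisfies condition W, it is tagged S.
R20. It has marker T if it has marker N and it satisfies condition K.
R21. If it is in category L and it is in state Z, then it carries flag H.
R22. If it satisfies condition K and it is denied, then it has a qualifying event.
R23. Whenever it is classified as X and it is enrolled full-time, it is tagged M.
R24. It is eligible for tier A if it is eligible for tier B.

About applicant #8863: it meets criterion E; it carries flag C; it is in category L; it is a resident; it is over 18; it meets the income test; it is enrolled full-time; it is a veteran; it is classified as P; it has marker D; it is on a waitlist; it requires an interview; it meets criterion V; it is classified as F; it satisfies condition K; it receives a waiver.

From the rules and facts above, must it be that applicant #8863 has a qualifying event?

By R3 (it requires an interview, it meets criterion V): it is approved.
By R5 (it is classified as F, it is in category L): it is tagged Y.
By R7 (it has marker D): it has a disability rating.
By R12 (it meets the income test, it is a veteran): it is a first-time applicant.
By R15 (it is on a waitlist, it is enrolled full-time): it is eligible for tier B.
By R2 (it is approved): it satisfies condition T1.
By R4 (it has a disability rating, it meets the income test, it is tagged Y): it has marker N.
By R10 (it is eligible for tier B, it satisfies condition K, it is a first-time applicant): it carries flag H.
By R16 (it satisfies condition T1, it carries flag H): it is exempt.
By R20 (it has marker N, it satisfies condition K): it has marker T.
By R6 (it is exempt, it is a veteran): it meets criterion U.
By R11 (it has marker T, it requires an interview): it is classified as X.
By R23 (it is classified as X, it is enrolled full-time): it is tagged M.
By R18 (it is tagged M, it is a veteran): it has dependents.
By R1 (it has dependents, it meets criterion U): it has a qualifying event.

Yes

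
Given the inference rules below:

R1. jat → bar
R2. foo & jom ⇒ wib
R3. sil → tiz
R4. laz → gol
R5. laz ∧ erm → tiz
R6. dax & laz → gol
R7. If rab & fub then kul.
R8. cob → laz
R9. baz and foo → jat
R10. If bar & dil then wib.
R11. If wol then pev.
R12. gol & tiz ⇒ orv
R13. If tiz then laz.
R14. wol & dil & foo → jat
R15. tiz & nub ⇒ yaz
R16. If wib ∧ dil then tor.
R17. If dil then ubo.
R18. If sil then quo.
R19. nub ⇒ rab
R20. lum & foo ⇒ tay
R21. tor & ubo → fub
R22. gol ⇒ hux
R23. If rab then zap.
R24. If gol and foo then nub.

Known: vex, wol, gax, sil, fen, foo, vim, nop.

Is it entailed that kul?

Forward chaining from the given facts derives: tiz, pev, laz, quo, gol, orv, hux, nub, yaz, rab, zap.
The only rule concluding kul is R7, which needs fub; that is never established.

No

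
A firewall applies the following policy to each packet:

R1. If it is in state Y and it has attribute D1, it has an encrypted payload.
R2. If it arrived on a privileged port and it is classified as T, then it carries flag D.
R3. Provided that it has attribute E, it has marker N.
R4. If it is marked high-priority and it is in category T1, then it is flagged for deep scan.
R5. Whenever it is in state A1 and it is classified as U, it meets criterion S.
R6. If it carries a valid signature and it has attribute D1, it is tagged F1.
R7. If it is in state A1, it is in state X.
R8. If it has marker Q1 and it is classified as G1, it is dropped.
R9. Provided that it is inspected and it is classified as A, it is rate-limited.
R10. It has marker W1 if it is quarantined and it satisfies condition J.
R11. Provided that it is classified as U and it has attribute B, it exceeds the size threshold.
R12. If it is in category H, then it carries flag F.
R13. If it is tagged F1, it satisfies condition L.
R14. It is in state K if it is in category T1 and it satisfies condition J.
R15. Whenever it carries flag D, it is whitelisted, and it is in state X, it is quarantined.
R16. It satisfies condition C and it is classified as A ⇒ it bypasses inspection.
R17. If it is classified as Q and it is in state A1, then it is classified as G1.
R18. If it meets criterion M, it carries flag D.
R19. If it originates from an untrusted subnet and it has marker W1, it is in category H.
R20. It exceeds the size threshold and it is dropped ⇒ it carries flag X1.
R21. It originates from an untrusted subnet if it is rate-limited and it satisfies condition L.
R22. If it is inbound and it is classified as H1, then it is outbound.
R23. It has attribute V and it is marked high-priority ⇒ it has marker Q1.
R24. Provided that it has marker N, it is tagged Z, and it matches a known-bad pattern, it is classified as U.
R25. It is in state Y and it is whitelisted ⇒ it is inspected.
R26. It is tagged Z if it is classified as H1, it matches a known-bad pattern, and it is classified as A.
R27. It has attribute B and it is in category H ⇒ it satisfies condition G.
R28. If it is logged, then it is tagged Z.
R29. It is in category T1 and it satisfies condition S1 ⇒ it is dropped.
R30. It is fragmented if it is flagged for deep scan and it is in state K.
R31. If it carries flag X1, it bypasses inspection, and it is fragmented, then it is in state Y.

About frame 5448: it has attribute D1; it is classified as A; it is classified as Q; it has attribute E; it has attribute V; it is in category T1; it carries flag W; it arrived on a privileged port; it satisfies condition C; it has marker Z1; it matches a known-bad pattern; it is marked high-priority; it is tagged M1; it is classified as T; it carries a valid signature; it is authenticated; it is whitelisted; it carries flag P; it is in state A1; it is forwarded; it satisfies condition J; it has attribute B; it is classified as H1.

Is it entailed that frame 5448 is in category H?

By R2 (it arrived on a privileged port, it is classified as T): it carries flag D.
By R3 (it has attribute E): it has marker N.
By R4 (it is marked high-priority, it is in category T1): it is flagged for deep scan.
By R6 (it carries a valid signature, it has attribute D1): it is tagged F1.
By R7 (it is in state A1): it is in state X.
By R13 (it is tagged F1): it satisfies condition L.
By R14 (it is in category T1, it satisfies condition J): it is in state K.
By R15 (it carries flag D, it is whitelisted, it is in state X): it is quarantined.
By R16 (it satisfies condition C, it is classified as A): it bypasses inspection.
By R17 (it is classified as Q, it is in state A1): it is classified as G1.
By R23 (it has attribute V, it is marked high-priority): it has marker Q1.
By R26 (it is classified as H1, it matches a known-bad pattern, it is classified as A): it is tagged Z.
By R30 (it is flagged for deep scan, it is in state K): it is fragmented.
By R8 (it has marker Q1, it is classified as G1): it is dropped.
By R10 (it is quarantined, it satisfies condition J): it has marker W1.
By R24 (it has marker N, it is tagged Z, it matches a known-bad pattern): it is classified as U.
By R11 (it is classified as U, it has attribute B): it exceeds the size threshold.
By R20 (it exceeds the size threshold, it is dropped): it carries flag X1.
By R31 (it carries flag X1, it bypasses inspection, it is fragmented): it is in state Y.
By R25 (it is in state Y, it is whitelisted): it is inspected.
By R9 (it is inspected, it is classified as A): it is rate-limited.
By R21 (it is rate-limited, it satisfies condition L): it originates from an untrusted subnet.
By R19 (it originates from an untrusted subnet, it has marker W1): it is in category H.

Yes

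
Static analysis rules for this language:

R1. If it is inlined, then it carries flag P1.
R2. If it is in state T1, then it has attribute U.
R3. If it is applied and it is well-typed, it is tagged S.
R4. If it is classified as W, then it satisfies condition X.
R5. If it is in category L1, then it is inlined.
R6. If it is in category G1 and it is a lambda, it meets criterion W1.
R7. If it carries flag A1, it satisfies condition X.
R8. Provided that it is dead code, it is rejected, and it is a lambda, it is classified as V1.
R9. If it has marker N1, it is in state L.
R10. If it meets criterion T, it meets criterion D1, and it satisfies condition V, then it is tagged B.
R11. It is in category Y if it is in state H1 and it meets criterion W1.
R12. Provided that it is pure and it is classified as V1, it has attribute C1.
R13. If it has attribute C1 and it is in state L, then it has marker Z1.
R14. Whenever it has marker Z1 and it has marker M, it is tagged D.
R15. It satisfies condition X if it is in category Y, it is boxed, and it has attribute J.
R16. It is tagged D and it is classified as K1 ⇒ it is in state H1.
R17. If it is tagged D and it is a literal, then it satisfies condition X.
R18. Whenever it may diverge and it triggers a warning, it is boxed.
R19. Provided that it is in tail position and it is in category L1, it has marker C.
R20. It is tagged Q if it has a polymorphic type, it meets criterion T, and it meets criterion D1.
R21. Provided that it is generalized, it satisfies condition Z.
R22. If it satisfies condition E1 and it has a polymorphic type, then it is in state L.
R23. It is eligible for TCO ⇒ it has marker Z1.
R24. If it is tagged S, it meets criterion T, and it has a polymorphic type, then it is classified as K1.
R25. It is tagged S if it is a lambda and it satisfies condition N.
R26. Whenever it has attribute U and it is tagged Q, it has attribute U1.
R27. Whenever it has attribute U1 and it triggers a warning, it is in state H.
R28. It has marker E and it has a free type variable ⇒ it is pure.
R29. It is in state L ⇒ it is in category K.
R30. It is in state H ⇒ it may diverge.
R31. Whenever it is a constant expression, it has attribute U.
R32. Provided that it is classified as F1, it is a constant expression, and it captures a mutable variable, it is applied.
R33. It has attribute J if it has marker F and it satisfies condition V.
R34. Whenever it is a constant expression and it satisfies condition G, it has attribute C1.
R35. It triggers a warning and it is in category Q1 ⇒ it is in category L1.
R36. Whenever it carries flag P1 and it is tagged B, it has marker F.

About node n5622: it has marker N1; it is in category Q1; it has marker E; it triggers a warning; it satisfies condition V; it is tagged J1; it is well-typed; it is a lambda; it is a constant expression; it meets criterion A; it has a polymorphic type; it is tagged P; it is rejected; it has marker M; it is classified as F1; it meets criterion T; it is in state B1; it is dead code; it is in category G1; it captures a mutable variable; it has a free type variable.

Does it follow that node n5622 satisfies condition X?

No

Forward chaining from the given facts derives: meets criterion W1, is classified as V1, is in state L, is pure, is in category K, has attribute U, is applied, is in category L1, is tagged S, is inlined, has attribute C1, has marker Z1, is tagged D, is classified as K1, carries flag P1, is in state H1, is in category Y.
Rules concluding "it satisfies condition X": R4 needs "it is classified as W"; R7 needs "it carries flag A1"; R15 needs "it is boxed"; R17 needs "it is a literal" — none of these are established.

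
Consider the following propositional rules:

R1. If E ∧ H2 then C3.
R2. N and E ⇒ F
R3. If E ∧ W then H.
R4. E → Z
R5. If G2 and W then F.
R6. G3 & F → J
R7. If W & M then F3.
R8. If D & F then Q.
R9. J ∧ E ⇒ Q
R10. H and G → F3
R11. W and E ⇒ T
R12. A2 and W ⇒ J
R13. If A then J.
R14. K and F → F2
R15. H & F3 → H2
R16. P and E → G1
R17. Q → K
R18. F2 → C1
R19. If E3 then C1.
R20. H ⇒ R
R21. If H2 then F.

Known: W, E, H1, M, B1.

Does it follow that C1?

No

Forward chaining from the given facts derives: H, Z, F3, T, H2, R, F, C3.
Rules concluding C1: R18 needs F2; R19 needs E3 — none of these are established.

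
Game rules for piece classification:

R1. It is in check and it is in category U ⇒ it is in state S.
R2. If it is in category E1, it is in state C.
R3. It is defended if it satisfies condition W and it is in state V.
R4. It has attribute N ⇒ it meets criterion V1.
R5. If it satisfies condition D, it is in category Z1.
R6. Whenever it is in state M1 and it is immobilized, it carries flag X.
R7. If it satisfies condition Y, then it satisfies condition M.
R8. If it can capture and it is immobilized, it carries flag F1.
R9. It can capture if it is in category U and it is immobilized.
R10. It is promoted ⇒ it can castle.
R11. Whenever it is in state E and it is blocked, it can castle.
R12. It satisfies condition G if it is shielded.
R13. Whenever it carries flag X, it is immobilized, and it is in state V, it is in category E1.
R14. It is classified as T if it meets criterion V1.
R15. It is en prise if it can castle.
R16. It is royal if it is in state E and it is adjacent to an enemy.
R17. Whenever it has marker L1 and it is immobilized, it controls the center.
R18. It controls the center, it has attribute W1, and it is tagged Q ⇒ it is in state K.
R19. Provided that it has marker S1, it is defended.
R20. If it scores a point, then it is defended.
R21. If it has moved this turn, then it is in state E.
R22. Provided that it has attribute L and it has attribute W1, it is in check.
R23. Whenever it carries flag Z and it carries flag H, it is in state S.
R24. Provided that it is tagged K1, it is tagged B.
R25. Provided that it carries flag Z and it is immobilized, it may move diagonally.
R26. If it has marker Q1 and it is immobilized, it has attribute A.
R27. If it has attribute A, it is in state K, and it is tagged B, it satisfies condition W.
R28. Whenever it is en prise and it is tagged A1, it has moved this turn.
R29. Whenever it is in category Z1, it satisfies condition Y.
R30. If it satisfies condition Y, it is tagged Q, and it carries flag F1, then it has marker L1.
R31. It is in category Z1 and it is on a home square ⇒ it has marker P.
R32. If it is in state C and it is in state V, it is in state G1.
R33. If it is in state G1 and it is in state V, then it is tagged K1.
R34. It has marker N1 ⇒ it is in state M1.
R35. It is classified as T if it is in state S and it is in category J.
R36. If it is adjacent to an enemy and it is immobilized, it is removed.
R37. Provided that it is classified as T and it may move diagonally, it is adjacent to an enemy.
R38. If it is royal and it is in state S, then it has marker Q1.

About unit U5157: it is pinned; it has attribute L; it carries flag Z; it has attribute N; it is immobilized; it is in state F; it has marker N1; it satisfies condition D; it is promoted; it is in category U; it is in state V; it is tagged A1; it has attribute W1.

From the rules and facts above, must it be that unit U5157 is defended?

No

Forward chaining from the given facts derives: meets criterion V1, is in category Z1, can capture, can castle, is classified as T, is en prise, is in check, may move diagonally, has moved this turn, satisfies condition Y, is in state M1, is adjacent to an enemy, is in state S, carries flag X, satisfies condition M, carries flag F1, is in category E1, is in state E, is removed, is in state C, is royal, is in state G1, is tagged K1, has marker Q1, is tagged B, has attribute A.
Rules concluding "it is defended": R3 needs "it satisfies condition W"; R19 needs "it has marker S1"; R20 needs "it scores a point" — none of these are established.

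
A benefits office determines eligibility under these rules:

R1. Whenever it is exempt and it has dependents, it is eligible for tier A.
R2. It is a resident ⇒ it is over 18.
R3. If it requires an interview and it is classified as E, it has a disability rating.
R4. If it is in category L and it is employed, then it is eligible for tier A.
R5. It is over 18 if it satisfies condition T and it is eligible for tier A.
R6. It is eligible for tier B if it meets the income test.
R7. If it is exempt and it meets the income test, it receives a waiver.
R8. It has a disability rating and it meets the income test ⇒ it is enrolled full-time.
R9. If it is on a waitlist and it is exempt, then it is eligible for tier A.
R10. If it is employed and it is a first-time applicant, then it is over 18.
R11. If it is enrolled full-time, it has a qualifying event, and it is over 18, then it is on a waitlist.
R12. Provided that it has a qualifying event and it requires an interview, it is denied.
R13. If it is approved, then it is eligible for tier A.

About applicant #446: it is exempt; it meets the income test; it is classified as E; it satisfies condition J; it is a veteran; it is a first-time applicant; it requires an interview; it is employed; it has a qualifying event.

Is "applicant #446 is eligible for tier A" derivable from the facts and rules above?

By R3 (it requires an interview, it is classified as E): it has a disability rating.
By R8 (it has a disability rating, it meets the income test): it is enrolled full-time.
By R10 (it is employed, it is a first-time applicant): it is over 18.
By R11 (it is enrolled full-time, it has a qualifying event, it is over 18): it is on a waitlist.
By R9 (it is on a waitlist, it is exempt): it is eligible for tier A.

Yes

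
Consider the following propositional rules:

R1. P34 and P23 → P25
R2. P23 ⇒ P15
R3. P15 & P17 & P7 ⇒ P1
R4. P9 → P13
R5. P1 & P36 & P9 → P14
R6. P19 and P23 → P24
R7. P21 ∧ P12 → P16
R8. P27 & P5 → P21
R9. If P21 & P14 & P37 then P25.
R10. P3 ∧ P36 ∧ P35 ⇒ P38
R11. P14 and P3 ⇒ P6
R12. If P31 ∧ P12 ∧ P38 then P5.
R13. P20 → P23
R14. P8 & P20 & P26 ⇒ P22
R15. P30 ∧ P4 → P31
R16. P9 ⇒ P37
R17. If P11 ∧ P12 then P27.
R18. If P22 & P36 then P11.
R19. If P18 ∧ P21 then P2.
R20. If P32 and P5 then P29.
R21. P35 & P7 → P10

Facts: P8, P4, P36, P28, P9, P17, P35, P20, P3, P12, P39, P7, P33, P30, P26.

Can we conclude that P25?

Yes

P38  (by R10: P3, P36, P35)
P23  (by R13: P20)
P22  (by R14: P8, P20, P26)
P31  (by R15: P30, P4)
P37  (by R16: P9)
P11  (by R18: P22, P36)
P15  (by R2: P23)
P1  (by R3: P15, P17, P7)
P14  (by R5: P1, P36, P9)
P5  (by R12: P31, P12, P38)
P27  (by R17: P11, P12)
P21  (by R8: P27, P5)
P25  (by R9: P21, P14, P37)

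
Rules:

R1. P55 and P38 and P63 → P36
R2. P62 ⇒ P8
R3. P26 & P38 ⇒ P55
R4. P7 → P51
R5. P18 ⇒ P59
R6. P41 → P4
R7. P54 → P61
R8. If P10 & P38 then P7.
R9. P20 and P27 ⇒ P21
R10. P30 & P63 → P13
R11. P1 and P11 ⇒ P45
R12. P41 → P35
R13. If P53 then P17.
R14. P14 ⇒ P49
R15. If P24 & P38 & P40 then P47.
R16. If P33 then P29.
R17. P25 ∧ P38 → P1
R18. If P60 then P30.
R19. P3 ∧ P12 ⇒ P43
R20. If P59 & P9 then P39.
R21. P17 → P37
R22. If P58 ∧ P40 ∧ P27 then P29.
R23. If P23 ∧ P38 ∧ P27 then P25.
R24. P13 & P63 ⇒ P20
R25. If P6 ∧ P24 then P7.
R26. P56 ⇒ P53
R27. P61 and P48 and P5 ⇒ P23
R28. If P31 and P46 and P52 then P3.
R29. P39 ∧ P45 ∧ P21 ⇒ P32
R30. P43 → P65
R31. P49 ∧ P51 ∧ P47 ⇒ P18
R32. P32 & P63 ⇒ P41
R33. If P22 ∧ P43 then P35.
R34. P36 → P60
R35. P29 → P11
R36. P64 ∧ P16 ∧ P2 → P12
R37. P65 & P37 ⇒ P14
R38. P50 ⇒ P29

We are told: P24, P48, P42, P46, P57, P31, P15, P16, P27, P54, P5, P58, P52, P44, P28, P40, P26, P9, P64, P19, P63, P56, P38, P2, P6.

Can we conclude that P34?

No

Forward chaining from the given facts derives: P55, P61, P47, P29, P7, P53, P23, P3, P11, P12, P36, P51, P17, P43, P37, P25, P65, P60, P14, P49, P1, P30, P18, P59, P13, P45, P39, P20, P21, P32, P41, P4, P35.
No rule has P34 as its conclusion, and it is not among the given facts.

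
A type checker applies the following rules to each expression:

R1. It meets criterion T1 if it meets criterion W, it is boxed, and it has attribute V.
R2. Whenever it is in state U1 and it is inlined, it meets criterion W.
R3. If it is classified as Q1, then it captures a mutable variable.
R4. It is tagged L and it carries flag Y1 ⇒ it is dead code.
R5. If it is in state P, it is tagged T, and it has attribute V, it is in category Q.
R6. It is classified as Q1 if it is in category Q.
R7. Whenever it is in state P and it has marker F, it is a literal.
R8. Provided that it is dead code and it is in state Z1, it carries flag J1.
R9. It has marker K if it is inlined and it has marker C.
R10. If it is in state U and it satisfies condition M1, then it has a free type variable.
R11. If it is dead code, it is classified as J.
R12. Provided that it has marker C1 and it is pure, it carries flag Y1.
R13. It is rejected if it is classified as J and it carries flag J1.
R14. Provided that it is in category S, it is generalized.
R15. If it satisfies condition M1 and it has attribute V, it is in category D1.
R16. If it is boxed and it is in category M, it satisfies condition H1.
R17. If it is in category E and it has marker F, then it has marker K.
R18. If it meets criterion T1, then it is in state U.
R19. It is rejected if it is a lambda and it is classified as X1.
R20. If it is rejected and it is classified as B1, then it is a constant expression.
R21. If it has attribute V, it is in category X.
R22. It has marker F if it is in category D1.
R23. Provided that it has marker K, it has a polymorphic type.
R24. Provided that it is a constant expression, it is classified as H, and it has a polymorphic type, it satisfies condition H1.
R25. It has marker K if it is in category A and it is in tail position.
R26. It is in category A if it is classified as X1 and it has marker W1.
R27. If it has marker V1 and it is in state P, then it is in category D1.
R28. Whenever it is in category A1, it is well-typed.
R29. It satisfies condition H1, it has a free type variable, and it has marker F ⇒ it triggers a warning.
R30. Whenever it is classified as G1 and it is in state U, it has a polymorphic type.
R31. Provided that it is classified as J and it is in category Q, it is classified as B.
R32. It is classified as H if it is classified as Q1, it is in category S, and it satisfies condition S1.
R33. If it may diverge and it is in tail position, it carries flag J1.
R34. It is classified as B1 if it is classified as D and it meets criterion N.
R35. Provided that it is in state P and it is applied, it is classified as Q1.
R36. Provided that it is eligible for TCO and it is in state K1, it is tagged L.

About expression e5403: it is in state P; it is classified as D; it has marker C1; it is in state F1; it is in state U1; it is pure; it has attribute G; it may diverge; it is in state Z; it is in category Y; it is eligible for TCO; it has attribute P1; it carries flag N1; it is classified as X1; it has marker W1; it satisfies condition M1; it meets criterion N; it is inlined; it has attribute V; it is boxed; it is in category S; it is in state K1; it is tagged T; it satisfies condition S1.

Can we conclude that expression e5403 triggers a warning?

No

Forward chaining from the given facts derives: meets criterion W, is in category Q, is classified as Q1, carries flag Y1, is generalized, is in category D1, is in category X, has marker F, is in category A, is classified as H, is classified as B1, is tagged L, meets criterion T1, captures a mutable variable, is dead code, is a literal, is classified as J, is in state U, is classified as B, has a free type variable.
The only rule concluding "it triggers a warning" is R29, which needs "it satisfies condition H1"; that is never established.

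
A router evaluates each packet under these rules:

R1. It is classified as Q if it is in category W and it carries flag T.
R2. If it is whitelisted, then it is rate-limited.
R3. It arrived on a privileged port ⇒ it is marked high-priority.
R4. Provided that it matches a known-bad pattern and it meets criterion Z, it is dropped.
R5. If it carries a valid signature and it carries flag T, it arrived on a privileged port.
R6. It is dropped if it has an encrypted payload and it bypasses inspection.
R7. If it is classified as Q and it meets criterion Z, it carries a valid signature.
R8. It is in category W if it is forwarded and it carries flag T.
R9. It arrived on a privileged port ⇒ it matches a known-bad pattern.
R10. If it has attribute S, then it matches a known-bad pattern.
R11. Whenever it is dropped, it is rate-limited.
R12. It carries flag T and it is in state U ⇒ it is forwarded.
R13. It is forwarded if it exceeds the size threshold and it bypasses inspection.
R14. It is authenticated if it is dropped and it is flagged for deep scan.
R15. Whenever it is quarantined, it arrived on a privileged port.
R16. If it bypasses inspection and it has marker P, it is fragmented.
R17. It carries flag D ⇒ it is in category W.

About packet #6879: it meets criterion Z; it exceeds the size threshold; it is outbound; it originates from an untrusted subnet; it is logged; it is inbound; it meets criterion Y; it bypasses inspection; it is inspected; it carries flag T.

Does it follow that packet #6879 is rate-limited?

Yes

By R13 (it exceeds the size threshold, it bypasses inspection): it is forwarded.
By R8 (it is forwarded, it carries flag T): it is in category W.
By R1 (it is in category W, it carries flag T): it is classified as Q.
By R7 (it is classified as Q, it meets criterion Z): it carries a valid signature.
By R5 (it carries a valid signature, it carries flag T): it arrived on a privileged port.
By R9 (it arrived on a privileged port): it matches a known-bad pattern.
By R4 (it matches a known-bad pattern, it meets criterion Z): it is dropped.
By R11 (it is dropped): it is rate-limited.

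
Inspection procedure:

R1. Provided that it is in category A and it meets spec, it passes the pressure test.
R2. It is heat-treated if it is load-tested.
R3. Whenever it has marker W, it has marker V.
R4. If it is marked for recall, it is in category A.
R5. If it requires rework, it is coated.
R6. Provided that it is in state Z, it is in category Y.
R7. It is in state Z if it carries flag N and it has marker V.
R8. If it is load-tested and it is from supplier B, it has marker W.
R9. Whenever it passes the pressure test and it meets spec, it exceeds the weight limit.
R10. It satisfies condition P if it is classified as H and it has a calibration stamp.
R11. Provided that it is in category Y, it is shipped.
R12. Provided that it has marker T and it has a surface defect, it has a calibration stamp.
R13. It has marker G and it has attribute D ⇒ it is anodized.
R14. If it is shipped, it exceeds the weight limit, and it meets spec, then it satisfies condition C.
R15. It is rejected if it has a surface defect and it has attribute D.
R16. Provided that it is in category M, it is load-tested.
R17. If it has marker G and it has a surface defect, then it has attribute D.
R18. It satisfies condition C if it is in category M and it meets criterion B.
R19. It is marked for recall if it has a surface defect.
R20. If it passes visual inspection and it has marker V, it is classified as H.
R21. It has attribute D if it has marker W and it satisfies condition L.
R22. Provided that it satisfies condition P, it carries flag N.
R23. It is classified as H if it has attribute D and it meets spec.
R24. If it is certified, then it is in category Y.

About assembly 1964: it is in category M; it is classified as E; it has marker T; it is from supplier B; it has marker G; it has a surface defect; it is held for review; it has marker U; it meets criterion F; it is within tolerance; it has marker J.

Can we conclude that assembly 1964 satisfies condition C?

Forward chaining from the given facts derives: has a calibration stamp, is load-tested, has attribute D, is marked for recall, is heat-treated, is in category A, has marker W, is anodized, is rejected, has marker V.
Rules concluding "it satisfies condition C": R14 needs "it is shipped"; R18 needs "it meets criterion B" — none of these are established.

No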